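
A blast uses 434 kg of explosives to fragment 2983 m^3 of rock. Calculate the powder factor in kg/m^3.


0.1455 kg/m^3

Powder factor = explosive mass / rock volume
= 434 / 2983
= 0.1455 kg/m^3


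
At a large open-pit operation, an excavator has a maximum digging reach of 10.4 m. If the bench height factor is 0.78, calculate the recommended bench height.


Bench height = reach * factor
= 10.4 * 0.78
= 8.112 m

8.112 m


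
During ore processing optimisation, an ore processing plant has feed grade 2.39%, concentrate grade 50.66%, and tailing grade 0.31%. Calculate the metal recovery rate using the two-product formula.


Using the two-product formula:
R = 100 * c * (f - t) / (f * (c - t))
Numerator = 100 * 50.66 * (2.39 - 0.31)
= 100 * 50.66 * 2.08
= 10537.28
Denominator = 2.39 * (50.66 - 0.31)
= 2.39 * 50.35
= 120.3365
R = 10537.28 / 120.3365
= 87.5651%

87.5651%


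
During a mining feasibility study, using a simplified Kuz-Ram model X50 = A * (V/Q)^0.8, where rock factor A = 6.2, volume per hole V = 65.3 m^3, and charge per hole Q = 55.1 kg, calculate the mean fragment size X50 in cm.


Compute V/Q:
V/Q = 65.3 / 55.1 = 1.185117967
Raise to the power 0.8:
(V/Q)^0.8 = 1.185117967^0.8 = 1.145537382
Multiply by A:
X50 = 6.2 * 1.145537382
= 7.1023 cm

7.1023 cm


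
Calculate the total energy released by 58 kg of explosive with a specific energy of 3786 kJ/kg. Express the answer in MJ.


219.588 MJ

Energy = mass * specific_energy / 1000
= 58 * 3786 / 1000
= 219588 / 1000
= 219.588 MJ


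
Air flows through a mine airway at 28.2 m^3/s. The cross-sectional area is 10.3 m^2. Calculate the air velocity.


2.7379 m/s

Velocity = flow rate / cross-sectional area
= 28.2 / 10.3
= 2.7379 m/s


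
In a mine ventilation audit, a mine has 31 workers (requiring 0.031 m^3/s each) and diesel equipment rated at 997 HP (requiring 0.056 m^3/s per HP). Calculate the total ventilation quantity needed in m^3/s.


Airflow for workers:
Q_people = 31 * 0.031 = 0.961 m^3/s
Airflow for diesel equipment:
Q_diesel = 997 * 0.056 = 55.832 m^3/s
Total ventilation:
Q_total = 0.961 + 55.832
= 56.793 m^3/s

56.793 m^3/s


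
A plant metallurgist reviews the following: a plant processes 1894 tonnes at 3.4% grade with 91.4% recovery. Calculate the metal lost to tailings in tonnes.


Total metal in feed:
= 1894 * 3.4 / 100 = 64.396 tonnes
Metal recovered:
= 64.396 * 91.4 / 100 = 58.857944 tonnes
Metal lost to tailings:
= 64.396 - 58.857944
= 5.5381 tonnes

5.5381 tonnes


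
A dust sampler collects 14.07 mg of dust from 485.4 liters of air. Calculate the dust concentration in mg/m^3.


Convert liters to m^3: 1 m^3 = 1000 L
Concentration = mass / volume * 1000
= 14.07 / 485.4 * 1000
= 0.02898640297 * 1000
= 28.9864 mg/m^3

28.9864 mg/m^3


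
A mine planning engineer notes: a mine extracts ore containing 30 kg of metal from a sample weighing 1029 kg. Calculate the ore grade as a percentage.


2.9155%

Ore grade = (metal mass / ore mass) * 100
= (30 / 1029) * 100
= 0.02915451895 * 100
= 2.9155%


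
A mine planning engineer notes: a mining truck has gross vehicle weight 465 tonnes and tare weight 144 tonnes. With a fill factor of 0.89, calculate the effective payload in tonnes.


Maximum payload = gross - tare
= 465 - 144 = 321 tonnes
Effective payload = max payload * fill factor
= 321 * 0.89
= 285.69 tonnes

285.69 tonnes


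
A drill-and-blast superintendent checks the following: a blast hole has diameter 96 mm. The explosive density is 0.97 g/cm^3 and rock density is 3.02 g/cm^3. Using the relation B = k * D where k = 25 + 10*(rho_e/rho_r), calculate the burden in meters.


2.7083 m

First, compute k:
rho_e / rho_r = 0.97 / 3.02 = 0.321192053
k = 25 + 10 * 0.321192053 = 28.21192053
Then, compute burden:
B = k * D / 1000 = 28.21192053 * 96 / 1000
= 2708.344371 / 1000
= 2.7083 m


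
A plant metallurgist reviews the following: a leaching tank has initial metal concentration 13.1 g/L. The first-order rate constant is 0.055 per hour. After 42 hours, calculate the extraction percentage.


90.0739%

Compute the exponent:
-k * t = -0.055 * 42 = -2.31
Remaining concentration:
C = 13.1 * exp(-2.31)
= 13.1 * 0.09926125156
= 1.300322395 g/L
Extracted = 13.1 - 1.300322395 = 11.7996776 g/L
Extraction % = 11.7996776 / 13.1 * 100
= 90.0739%


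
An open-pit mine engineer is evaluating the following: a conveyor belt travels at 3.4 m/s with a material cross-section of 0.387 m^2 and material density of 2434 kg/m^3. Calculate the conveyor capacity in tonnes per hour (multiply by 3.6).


11529.5659 t/h

Volumetric flow = speed * area
= 3.4 * 0.387 = 1.3158 m^3/s
Mass flow = volumetric * density
= 1.3158 * 2434 = 3202.6572 kg/s
Convert to t/h: multiply by 3.6
Capacity = 3202.6572 * 3.6
= 11529.5659 t/h


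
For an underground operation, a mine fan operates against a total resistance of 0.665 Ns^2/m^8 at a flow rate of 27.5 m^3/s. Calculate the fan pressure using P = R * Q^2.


502.9063 Pa

Compute Q^2:
Q^2 = 27.5^2 = 756.25
Compute pressure:
P = R * Q^2 = 0.665 * 756.25
= 502.9063 Pa


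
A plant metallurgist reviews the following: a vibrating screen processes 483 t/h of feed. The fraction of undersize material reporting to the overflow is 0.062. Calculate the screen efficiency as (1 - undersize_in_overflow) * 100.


Screen efficiency = (1 - fraction of undersize in overflow) * 100
= (1 - 0.062) * 100
= 0.938 * 100
= 93.8%

93.8%


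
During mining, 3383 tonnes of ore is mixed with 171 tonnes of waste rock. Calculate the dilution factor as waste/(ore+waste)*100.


4.8115%

Total material = ore + waste
= 3383 + 171 = 3554 tonnes
Dilution = waste / total * 100
= 171 / 3554 * 100
= 0.04811480023 * 100
= 4.8115%


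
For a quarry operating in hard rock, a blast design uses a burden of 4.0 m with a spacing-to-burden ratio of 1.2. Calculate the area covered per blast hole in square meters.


19.2 m^2

First, find the spacing:
Spacing = burden * ratio = 4.0 * 1.2
= 4.8 m
Then, calculate the area:
Area = burden * spacing = 4.0 * 4.8
= 19.2 m^2


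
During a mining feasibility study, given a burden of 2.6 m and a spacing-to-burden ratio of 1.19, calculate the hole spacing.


Spacing = burden * ratio
= 2.6 * 1.19
= 3.094 m

3.094 m


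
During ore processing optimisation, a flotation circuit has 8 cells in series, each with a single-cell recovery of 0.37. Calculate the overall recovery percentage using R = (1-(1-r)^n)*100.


97.5184%

Complement of single-cell recovery:
1 - r = 1 - 0.37 = 0.63
Raise to power n:
(1 - r)^8 = 0.63^8 = 0.02481557803
Overall recovery:
R = (1 - 0.02481557803) * 100
= 97.5184%


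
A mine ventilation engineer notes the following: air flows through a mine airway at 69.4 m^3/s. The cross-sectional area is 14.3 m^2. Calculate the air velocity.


4.8531 m/s

Velocity = flow rate / cross-sectional area
= 69.4 / 14.3
= 4.8531 m/s


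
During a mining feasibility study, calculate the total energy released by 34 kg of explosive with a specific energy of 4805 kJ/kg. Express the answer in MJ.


Energy = mass * specific_energy / 1000
= 34 * 4805 / 1000
= 163370 / 1000
= 163.37 MJ

163.37 MJ


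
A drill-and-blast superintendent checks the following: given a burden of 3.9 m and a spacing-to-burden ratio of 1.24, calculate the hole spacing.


4.836 m

Spacing = burden * ratio
= 3.9 * 1.24
= 4.836 m


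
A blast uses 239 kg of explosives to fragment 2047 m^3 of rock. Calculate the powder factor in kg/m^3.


0.1168 kg/m^3

Powder factor = explosive mass / rock volume
= 239 / 2047
= 0.1168 kg/m^3


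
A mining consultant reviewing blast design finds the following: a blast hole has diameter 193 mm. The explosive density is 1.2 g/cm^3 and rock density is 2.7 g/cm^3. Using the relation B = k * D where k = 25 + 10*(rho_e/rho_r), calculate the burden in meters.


First, compute k:
rho_e / rho_r = 1.2 / 2.7 = 0.4444444444
k = 25 + 10 * 0.4444444444 = 29.44444444
Then, compute burden:
B = k * D / 1000 = 29.44444444 * 193 / 1000
= 5682.777778 / 1000
= 5.6828 m

5.6828 m


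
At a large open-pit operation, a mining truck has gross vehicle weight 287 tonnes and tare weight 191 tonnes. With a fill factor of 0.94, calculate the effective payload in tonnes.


Maximum payload = gross - tare
= 287 - 191 = 96 tonnes
Effective payload = max payload * fill factor
= 96 * 0.94
= 90.24 tonnes

90.24 tonnes


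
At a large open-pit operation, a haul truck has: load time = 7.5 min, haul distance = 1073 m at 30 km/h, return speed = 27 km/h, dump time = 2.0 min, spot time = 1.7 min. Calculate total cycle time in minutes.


Convert haul speed to m/min: 30 * 1000/60 = 500 m/min
Haul time = 1073 / 500 = 2.146 min
Convert return speed to m/min: 27 * 1000/60 = 450 m/min
Return time = 1073 / 450 = 2.384444444 min
Total cycle time:
= 7.5 + 2.146 + 2.0 + 2.384444444 + 1.7
= 15.7304 min

15.7304 min


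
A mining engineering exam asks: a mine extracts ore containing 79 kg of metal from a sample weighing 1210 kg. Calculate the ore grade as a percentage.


6.5289%

Ore grade = (metal mass / ore mass) * 100
= (79 / 1210) * 100
= 0.0652892562 * 100
= 6.5289%


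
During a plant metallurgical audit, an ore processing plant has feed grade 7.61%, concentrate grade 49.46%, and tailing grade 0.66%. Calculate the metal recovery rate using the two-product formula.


92.5624%

Using the two-product formula:
R = 100 * c * (f - t) / (f * (c - t))
Numerator = 100 * 49.46 * (7.61 - 0.66)
= 100 * 49.46 * 6.95
= 34374.7
Denominator = 7.61 * (49.46 - 0.66)
= 7.61 * 48.8
= 371.368
R = 34374.7 / 371.368
= 92.5624%


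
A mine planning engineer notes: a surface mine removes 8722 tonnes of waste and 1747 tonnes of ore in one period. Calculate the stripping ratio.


4.9926

Stripping ratio = waste tonnage / ore tonnage
= 8722 / 1747
= 4.9926


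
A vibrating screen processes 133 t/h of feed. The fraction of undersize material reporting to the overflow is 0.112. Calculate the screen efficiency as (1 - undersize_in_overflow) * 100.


88.8%

Screen efficiency = (1 - fraction of undersize in overflow) * 100
= (1 - 0.112) * 100
= 0.888 * 100
= 88.8%


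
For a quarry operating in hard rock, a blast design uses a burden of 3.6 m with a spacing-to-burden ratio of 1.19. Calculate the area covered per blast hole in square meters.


First, find the spacing:
Spacing = burden * ratio = 3.6 * 1.19
= 4.284 m
Then, calculate the area:
Area = burden * spacing = 3.6 * 4.284
= 15.4224 m^2

15.4224 m^2


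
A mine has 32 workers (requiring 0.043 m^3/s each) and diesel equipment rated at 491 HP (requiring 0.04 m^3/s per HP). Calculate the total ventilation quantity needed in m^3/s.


21.016 m^3/s

Airflow for workers:
Q_people = 32 * 0.043 = 1.376 m^3/s
Airflow for diesel equipment:
Q_diesel = 491 * 0.04 = 19.64 m^3/s
Total ventilation:
Q_total = 1.376 + 19.64
= 21.016 m^3/s


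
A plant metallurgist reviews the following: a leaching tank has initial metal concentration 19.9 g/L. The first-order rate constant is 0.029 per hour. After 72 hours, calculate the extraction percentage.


Compute the exponent:
-k * t = -0.029 * 72 = -2.088
Remaining concentration:
C = 19.9 * exp(-2.088)
= 19.9 * 0.1239347576
= 2.466301677 g/L
Extracted = 19.9 - 2.466301677 = 17.43369832 g/L
Extraction % = 17.43369832 / 19.9 * 100
= 87.6065%

87.6065%


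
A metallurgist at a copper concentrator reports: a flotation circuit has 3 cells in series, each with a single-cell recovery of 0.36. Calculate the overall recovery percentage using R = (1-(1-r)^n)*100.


Complement of single-cell recovery:
1 - r = 1 - 0.36 = 0.64
Raise to power n:
(1 - r)^3 = 0.64^3 = 0.262144
Overall recovery:
R = (1 - 0.262144) * 100
= 73.7856%

73.7856%


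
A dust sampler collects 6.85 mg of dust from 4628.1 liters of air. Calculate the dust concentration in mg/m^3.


1.4801 mg/m^3

Convert liters to m^3: 1 m^3 = 1000 L
Concentration = mass / volume * 1000
= 6.85 / 4628.1 * 1000
= 0.001480089021 * 1000
= 1.4801 mg/m^3


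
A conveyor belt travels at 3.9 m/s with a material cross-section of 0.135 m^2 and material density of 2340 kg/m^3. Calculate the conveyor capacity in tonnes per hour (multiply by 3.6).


Volumetric flow = speed * area
= 3.9 * 0.135 = 0.5265 m^3/s
Mass flow = volumetric * density
= 0.5265 * 2340 = 1232.01 kg/s
Convert to t/h: multiply by 3.6
Capacity = 1232.01 * 3.6
= 4435.236 t/h

4435.236 t/h


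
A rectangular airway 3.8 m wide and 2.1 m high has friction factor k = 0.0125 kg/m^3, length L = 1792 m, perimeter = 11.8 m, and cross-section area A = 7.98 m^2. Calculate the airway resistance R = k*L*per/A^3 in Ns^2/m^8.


Compute the numerator:
k * L * per = 0.0125 * 1792 * 11.8
= 264.32
Compute the denominator:
A^3 = 7.98^3 = 508.169592
Resistance:
R = 264.32 / 508.169592
= 0.5201 Ns^2/m^8

0.5201 Ns^2/m^8


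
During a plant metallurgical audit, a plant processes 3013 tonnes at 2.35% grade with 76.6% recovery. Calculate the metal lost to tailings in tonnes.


16.5685 tonnes

Total metal in feed:
= 3013 * 2.35 / 100 = 70.8055 tonnes
Metal recovered:
= 70.8055 * 76.6 / 100 = 54.237013 tonnes
Metal lost to tailings:
= 70.8055 - 54.237013
= 16.5685 tonnes


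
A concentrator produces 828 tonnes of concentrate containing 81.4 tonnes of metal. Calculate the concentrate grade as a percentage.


Grade = (metal in concentrate / concentrate mass) * 100
= (81.4 / 828) * 100
= 0.09830917874 * 100
= 9.8309%

9.8309%


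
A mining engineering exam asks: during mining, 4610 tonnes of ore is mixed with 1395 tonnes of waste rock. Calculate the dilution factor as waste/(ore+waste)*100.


23.2306%

Total material = ore + waste
= 4610 + 1395 = 6005 tonnes
Dilution = waste / total * 100
= 1395 / 6005 * 100
= 0.2323064113 * 100
= 23.2306%


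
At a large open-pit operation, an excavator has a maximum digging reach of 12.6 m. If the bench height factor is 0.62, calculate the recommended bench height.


7.812 m

Bench height = reach * factor
= 12.6 * 0.62
= 7.812 m


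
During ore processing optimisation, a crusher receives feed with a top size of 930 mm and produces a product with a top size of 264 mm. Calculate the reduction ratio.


Reduction ratio = feed size / product size
= 930 / 264
= 3.5227

3.5227


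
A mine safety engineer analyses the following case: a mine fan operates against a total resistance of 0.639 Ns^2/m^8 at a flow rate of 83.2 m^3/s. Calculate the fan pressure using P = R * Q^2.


Compute Q^2:
Q^2 = 83.2^2 = 6922.24
Compute pressure:
P = R * Q^2 = 0.639 * 6922.24
= 4423.3114 Pa

4423.3114 Pa


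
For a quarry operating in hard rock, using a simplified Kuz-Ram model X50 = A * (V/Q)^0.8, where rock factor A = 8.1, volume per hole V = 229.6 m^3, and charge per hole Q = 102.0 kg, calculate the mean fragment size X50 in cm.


15.5018 cm

Compute V/Q:
V/Q = 229.6 / 102.0 = 2.250980392
Raise to the power 0.8:
(V/Q)^0.8 = 2.250980392^0.8 = 1.913803611
Multiply by A:
X50 = 8.1 * 1.913803611
= 15.5018 cm


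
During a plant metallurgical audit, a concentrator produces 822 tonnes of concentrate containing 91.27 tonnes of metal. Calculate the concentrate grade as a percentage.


11.1034%

Grade = (metal in concentrate / concentrate mass) * 100
= (91.27 / 822) * 100
= 0.1110340633 * 100
= 11.1034%


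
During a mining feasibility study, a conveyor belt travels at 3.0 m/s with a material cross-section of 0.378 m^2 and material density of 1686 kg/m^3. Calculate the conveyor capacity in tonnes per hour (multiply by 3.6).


6882.9264 t/h

Volumetric flow = speed * area
= 3.0 * 0.378 = 1.134 m^3/s
Mass flow = volumetric * density
= 1.134 * 1686 = 1911.924 kg/s
Convert to t/h: multiply by 3.6
Capacity = 1911.924 * 3.6
= 6882.9264 t/h


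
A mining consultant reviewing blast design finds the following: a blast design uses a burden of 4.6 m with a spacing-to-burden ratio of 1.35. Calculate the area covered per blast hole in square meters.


28.566 m^2

First, find the spacing:
Spacing = burden * ratio = 4.6 * 1.35
= 6.21 m
Then, calculate the area:
Area = burden * spacing = 4.6 * 6.21
= 28.566 m^2


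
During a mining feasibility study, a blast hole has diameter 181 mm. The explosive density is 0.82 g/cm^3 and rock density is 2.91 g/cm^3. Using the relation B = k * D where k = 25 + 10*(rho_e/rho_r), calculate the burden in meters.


5.035 m

First, compute k:
rho_e / rho_r = 0.82 / 2.91 = 0.2817869416
k = 25 + 10 * 0.2817869416 = 27.81786942
Then, compute burden:
B = k * D / 1000 = 27.81786942 * 181 / 1000
= 5035.034364 / 1000
= 5.035 m


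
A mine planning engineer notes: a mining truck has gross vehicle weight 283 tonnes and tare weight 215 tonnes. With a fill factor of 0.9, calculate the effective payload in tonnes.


Maximum payload = gross - tare
= 283 - 215 = 68 tonnes
Effective payload = max payload * fill factor
= 68 * 0.9
= 61.2 tonnes

61.2 tonnes


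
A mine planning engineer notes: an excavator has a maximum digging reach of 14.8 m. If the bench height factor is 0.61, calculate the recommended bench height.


Bench height = reach * factor
= 14.8 * 0.61
= 9.028 m

9.028 m


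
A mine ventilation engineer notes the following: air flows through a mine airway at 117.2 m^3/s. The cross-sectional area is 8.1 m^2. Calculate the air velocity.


Velocity = flow rate / cross-sectional area
= 117.2 / 8.1
= 14.4691 m/s

14.4691 m/s


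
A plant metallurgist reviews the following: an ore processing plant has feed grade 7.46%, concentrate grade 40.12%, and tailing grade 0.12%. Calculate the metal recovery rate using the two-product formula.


Using the two-product formula:
R = 100 * c * (f - t) / (f * (c - t))
Numerator = 100 * 40.12 * (7.46 - 0.12)
= 100 * 40.12 * 7.34
= 29448.08
Denominator = 7.46 * (40.12 - 0.12)
= 7.46 * 40.0
= 298.4
R = 29448.08 / 298.4
= 98.6866%

98.6866%


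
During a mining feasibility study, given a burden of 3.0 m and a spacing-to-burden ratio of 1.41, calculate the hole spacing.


4.23 m

Spacing = burden * ratio
= 3.0 * 1.41
= 4.23 m


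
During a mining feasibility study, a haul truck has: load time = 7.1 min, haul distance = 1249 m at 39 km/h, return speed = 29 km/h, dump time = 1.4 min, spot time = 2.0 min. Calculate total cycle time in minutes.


15.0057 min

Convert haul speed to m/min: 39 * 1000/60 = 650 m/min
Haul time = 1249 / 650 = 1.921538462 min
Convert return speed to m/min: 29 * 1000/60 = 483.3333333 m/min
Return time = 1249 / 483.3333333 = 2.584137931 min
Total cycle time:
= 7.1 + 1.921538462 + 1.4 + 2.584137931 + 2.0
= 15.0057 min


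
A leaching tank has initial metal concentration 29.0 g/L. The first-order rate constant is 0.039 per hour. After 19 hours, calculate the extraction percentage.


Compute the exponent:
-k * t = -0.039 * 19 = -0.741
Remaining concentration:
C = 29.0 * exp(-0.741)
= 29.0 * 0.4766370401
= 13.82247416 g/L
Extracted = 29.0 - 13.82247416 = 15.17752584 g/L
Extraction % = 15.17752584 / 29.0 * 100
= 52.3363%

52.3363%


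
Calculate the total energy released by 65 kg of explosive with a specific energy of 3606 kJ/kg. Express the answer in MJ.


Energy = mass * specific_energy / 1000
= 65 * 3606 / 1000
= 234390 / 1000
= 234.39 MJ

234.39 MJ


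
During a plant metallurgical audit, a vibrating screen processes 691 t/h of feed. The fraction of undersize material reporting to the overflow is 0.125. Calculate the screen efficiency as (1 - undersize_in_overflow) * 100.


87.5%

Screen efficiency = (1 - fraction of undersize in overflow) * 100
= (1 - 0.125) * 100
= 0.875 * 100
= 87.5%


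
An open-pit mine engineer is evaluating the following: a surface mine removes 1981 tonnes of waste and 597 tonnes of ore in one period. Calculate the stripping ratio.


3.3183

Stripping ratio = waste tonnage / ore tonnage
= 1981 / 597
= 3.3183


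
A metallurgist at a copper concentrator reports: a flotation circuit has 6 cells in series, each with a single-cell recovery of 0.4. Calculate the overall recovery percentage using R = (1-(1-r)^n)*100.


Complement of single-cell recovery:
1 - r = 1 - 0.4 = 0.6
Raise to power n:
(1 - r)^6 = 0.6^6 = 0.046656
Overall recovery:
R = (1 - 0.046656) * 100
= 95.3344%

95.3344%


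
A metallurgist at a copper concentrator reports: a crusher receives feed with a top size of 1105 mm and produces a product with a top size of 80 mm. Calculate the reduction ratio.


13.8125

Reduction ratio = feed size / product size
= 1105 / 80
= 13.8125


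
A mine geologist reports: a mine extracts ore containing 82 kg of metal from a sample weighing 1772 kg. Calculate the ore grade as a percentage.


4.6275%

Ore grade = (metal mass / ore mass) * 100
= (82 / 1772) * 100
= 0.04627539503 * 100
= 4.6275%


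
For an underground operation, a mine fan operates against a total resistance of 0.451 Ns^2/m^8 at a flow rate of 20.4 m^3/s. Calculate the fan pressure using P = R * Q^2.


187.6882 Pa

Compute Q^2:
Q^2 = 20.4^2 = 416.16
Compute pressure:
P = R * Q^2 = 0.451 * 416.16
= 187.6882 Pa


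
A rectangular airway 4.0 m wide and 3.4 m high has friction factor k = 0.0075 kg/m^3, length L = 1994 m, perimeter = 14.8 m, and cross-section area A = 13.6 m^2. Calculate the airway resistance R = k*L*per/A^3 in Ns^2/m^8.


0.088 Ns^2/m^8

Compute the numerator:
k * L * per = 0.0075 * 1994 * 14.8
= 221.334
Compute the denominator:
A^3 = 13.6^3 = 2515.456
Resistance:
R = 221.334 / 2515.456
= 0.088 Ns^2/m^8


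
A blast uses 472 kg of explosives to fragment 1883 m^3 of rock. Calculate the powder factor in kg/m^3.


Powder factor = explosive mass / rock volume
= 472 / 1883
= 0.2507 kg/m^3

0.2507 kg/m^3


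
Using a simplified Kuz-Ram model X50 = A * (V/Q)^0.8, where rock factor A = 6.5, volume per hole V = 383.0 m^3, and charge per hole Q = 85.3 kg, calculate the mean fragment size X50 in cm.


Compute V/Q:
V/Q = 383.0 / 85.3 = 4.49003517
Raise to the power 0.8:
(V/Q)^0.8 = 4.49003517^0.8 = 3.325062356
Multiply by A:
X50 = 6.5 * 3.325062356
= 21.6129 cm

21.6129 cm


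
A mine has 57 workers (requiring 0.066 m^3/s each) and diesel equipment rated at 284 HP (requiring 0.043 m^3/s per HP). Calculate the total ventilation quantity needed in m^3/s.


15.974 m^3/s

Airflow for workers:
Q_people = 57 * 0.066 = 3.762 m^3/s
Airflow for diesel equipment:
Q_diesel = 284 * 0.043 = 12.212 m^3/s
Total ventilation:
Q_total = 3.762 + 12.212
= 15.974 m^3/s


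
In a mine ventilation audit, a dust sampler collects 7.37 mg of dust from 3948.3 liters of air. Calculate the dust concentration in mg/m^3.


Convert liters to m^3: 1 m^3 = 1000 L
Concentration = mass / volume * 1000
= 7.37 / 3948.3 * 1000
= 0.001866626143 * 1000
= 1.8666 mg/m^3

1.8666 mg/m^3


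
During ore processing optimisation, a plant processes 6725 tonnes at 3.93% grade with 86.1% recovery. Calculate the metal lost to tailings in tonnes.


36.7367 tonnes

Total metal in feed:
= 6725 * 3.93 / 100 = 264.2925 tonnes
Metal recovered:
= 264.2925 * 86.1 / 100 = 227.5558425 tonnes
Metal lost to tailings:
= 264.2925 - 227.5558425
= 36.7367 tonnes


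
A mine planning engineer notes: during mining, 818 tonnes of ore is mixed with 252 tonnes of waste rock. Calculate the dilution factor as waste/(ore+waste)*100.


23.5514%

Total material = ore + waste
= 818 + 252 = 1070 tonnes
Dilution = waste / total * 100
= 252 / 1070 * 100
= 0.2355140187 * 100
= 23.5514%


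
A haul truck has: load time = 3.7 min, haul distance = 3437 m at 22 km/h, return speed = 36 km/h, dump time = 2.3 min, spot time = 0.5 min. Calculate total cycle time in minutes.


21.602 min

Convert haul speed to m/min: 22 * 1000/60 = 366.6666667 m/min
Haul time = 3437 / 366.6666667 = 9.373636364 min
Convert return speed to m/min: 36 * 1000/60 = 600 m/min
Return time = 3437 / 600 = 5.728333333 min
Total cycle time:
= 3.7 + 9.373636364 + 2.3 + 5.728333333 + 0.5
= 21.602 min


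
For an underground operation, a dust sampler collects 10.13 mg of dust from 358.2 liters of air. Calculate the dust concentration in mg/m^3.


28.2803 mg/m^3

Convert liters to m^3: 1 m^3 = 1000 L
Concentration = mass / volume * 1000
= 10.13 / 358.2 * 1000
= 0.02828029034 * 1000
= 28.2803 mg/m^3


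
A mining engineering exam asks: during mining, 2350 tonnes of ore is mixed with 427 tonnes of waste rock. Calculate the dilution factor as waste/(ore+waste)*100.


15.3763%

Total material = ore + waste
= 2350 + 427 = 2777 tonnes
Dilution = waste / total * 100
= 427 / 2777 * 100
= 0.1537630537 * 100
= 15.3763%


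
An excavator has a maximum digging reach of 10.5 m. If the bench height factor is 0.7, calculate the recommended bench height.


7.35 m

Bench height = reach * factor
= 10.5 * 0.7
= 7.35 m


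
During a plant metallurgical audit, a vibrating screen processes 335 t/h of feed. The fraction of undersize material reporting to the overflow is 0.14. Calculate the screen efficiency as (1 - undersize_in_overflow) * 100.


86.0%

Screen efficiency = (1 - fraction of undersize in overflow) * 100
= (1 - 0.14) * 100
= 0.86 * 100
= 86.0%


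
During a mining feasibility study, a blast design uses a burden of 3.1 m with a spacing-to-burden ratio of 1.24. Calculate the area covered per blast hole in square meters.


11.9164 m^2

First, find the spacing:
Spacing = burden * ratio = 3.1 * 1.24
= 3.844 m
Then, calculate the area:
Area = burden * spacing = 3.1 * 3.844
= 11.9164 m^2


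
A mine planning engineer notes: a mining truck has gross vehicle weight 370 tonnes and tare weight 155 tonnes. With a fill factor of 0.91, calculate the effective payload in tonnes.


195.65 tonnes

Maximum payload = gross - tare
= 370 - 155 = 215 tonnes
Effective payload = max payload * fill factor
= 215 * 0.91
= 195.65 tonnes


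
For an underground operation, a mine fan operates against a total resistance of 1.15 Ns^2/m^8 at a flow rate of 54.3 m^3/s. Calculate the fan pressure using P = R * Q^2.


Compute Q^2:
Q^2 = 54.3^2 = 2948.49
Compute pressure:
P = R * Q^2 = 1.15 * 2948.49
= 3390.7635 Pa

3390.7635 Pa


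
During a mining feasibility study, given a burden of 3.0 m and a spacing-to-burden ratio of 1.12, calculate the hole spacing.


Spacing = burden * ratio
= 3.0 * 1.12
= 3.36 m

3.36 m


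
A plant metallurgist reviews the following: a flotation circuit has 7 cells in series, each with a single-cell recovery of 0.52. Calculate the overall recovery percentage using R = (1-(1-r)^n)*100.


99.4129%

Complement of single-cell recovery:
1 - r = 1 - 0.52 = 0.48
Raise to power n:
(1 - r)^7 = 0.48^7 = 0.005870683423
Overall recovery:
R = (1 - 0.005870683423) * 100
= 99.4129%


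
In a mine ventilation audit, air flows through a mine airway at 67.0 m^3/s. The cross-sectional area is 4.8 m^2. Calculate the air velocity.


Velocity = flow rate / cross-sectional area
= 67.0 / 4.8
= 13.9583 m/s

13.9583 m/s


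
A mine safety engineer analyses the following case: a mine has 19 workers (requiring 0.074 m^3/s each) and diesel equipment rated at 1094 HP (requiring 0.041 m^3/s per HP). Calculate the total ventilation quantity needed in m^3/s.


Airflow for workers:
Q_people = 19 * 0.074 = 1.406 m^3/s
Airflow for diesel equipment:
Q_diesel = 1094 * 0.041 = 44.854 m^3/s
Total ventilation:
Q_total = 1.406 + 44.854
= 46.26 m^3/s

46.26 m^3/s


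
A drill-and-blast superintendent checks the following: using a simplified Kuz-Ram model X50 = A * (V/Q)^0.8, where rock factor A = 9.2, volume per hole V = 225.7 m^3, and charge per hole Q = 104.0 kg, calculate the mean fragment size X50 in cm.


Compute V/Q:
V/Q = 225.7 / 104.0 = 2.170192308
Raise to the power 0.8:
(V/Q)^0.8 = 2.170192308^0.8 = 1.858654108
Multiply by A:
X50 = 9.2 * 1.858654108
= 17.0996 cm

17.0996 cm


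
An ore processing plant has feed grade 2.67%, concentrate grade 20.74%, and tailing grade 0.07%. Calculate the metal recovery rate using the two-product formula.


97.7081%

Using the two-product formula:
R = 100 * c * (f - t) / (f * (c - t))
Numerator = 100 * 20.74 * (2.67 - 0.07)
= 100 * 20.74 * 2.6
= 5392.4
Denominator = 2.67 * (20.74 - 0.07)
= 2.67 * 20.67
= 55.1889
R = 5392.4 / 55.1889
= 97.7081%


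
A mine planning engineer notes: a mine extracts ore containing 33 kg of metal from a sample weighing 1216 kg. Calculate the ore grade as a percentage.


Ore grade = (metal mass / ore mass) * 100
= (33 / 1216) * 100
= 0.02713815789 * 100
= 2.7138%

2.7138%


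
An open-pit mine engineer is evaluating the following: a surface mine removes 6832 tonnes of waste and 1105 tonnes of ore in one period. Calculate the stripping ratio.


6.1828

Stripping ratio = waste tonnage / ore tonnage
= 6832 / 1105
= 6.1828


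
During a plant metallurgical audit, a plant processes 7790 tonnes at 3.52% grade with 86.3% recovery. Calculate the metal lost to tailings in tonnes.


Total metal in feed:
= 7790 * 3.52 / 100 = 274.208 tonnes
Metal recovered:
= 274.208 * 86.3 / 100 = 236.641504 tonnes
Metal lost to tailings:
= 274.208 - 236.641504
= 37.5665 tonnes

37.5665 tonnes


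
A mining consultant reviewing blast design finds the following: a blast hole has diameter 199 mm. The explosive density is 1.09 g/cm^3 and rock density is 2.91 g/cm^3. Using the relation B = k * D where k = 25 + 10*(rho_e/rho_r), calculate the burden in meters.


First, compute k:
rho_e / rho_r = 1.09 / 2.91 = 0.3745704467
k = 25 + 10 * 0.3745704467 = 28.74570447
Then, compute burden:
B = k * D / 1000 = 28.74570447 * 199 / 1000
= 5720.395189 / 1000
= 5.7204 m

5.7204 m


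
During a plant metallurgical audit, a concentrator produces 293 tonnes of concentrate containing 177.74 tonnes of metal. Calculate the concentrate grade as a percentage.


60.6621%

Grade = (metal in concentrate / concentrate mass) * 100
= (177.74 / 293) * 100
= 0.6066211604 * 100
= 60.6621%


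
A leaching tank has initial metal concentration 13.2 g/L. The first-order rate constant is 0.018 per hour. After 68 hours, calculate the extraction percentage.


70.5948%

Compute the exponent:
-k * t = -0.018 * 68 = -1.224
Remaining concentration:
C = 13.2 * exp(-1.224)
= 13.2 * 0.294051605
= 3.881481185 g/L
Extracted = 13.2 - 3.881481185 = 9.318518815 g/L
Extraction % = 9.318518815 / 13.2 * 100
= 70.5948%


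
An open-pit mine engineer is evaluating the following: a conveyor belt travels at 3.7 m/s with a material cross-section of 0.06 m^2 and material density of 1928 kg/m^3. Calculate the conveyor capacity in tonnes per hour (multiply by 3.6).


1540.8576 t/h

Volumetric flow = speed * area
= 3.7 * 0.06 = 0.222 m^3/s
Mass flow = volumetric * density
= 0.222 * 1928 = 428.016 kg/s
Convert to t/h: multiply by 3.6
Capacity = 428.016 * 3.6
= 1540.8576 t/h


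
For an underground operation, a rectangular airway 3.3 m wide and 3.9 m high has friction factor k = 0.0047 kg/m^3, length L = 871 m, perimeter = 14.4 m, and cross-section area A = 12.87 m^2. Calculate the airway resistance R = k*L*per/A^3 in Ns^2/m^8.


Compute the numerator:
k * L * per = 0.0047 * 871 * 14.4
= 58.94928
Compute the denominator:
A^3 = 12.87^3 = 2131.746903
Resistance:
R = 58.94928 / 2131.746903
= 0.0277 Ns^2/m^8

0.0277 Ns^2/m^8


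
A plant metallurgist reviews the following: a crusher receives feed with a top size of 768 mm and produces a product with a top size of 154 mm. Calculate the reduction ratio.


Reduction ratio = feed size / product size
= 768 / 154
= 4.987

4.987


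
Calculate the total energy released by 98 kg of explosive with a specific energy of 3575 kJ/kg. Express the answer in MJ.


Energy = mass * specific_energy / 1000
= 98 * 3575 / 1000
= 350350 / 1000
= 350.35 MJ

350.35 MJ


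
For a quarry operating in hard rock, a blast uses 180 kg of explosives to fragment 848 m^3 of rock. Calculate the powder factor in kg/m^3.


0.2123 kg/m^3

Powder factor = explosive mass / rock volume
= 180 / 848
= 0.2123 kg/m^3


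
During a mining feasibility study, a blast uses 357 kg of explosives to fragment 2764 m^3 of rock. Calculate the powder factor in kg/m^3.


0.1292 kg/m^3

Powder factor = explosive mass / rock volume
= 357 / 2764
= 0.1292 kg/m^3


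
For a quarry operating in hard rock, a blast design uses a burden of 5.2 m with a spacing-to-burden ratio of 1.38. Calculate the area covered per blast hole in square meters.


37.3152 m^2

First, find the spacing:
Spacing = burden * ratio = 5.2 * 1.38
= 7.176 m
Then, calculate the area:
Area = burden * spacing = 5.2 * 7.176
= 37.3152 m^2


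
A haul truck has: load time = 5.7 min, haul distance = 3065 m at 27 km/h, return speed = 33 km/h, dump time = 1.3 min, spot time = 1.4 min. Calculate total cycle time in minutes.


Convert haul speed to m/min: 27 * 1000/60 = 450 m/min
Haul time = 3065 / 450 = 6.811111111 min
Convert return speed to m/min: 33 * 1000/60 = 550 m/min
Return time = 3065 / 550 = 5.572727273 min
Total cycle time:
= 5.7 + 6.811111111 + 1.3 + 5.572727273 + 1.4
= 20.7838 min

20.7838 min


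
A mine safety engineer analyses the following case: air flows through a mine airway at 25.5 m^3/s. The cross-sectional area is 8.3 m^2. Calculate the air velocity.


Velocity = flow rate / cross-sectional area
= 25.5 / 8.3
= 3.0723 m/s

3.0723 m/s


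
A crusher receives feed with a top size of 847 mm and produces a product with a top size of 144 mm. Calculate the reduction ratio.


Reduction ratio = feed size / product size
= 847 / 144
= 5.8819

5.8819


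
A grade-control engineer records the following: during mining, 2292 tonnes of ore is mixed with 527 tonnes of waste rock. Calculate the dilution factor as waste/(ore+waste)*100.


18.6946%

Total material = ore + waste
= 2292 + 527 = 2819 tonnes
Dilution = waste / total * 100
= 527 / 2819 * 100
= 0.1869457254 * 100
= 18.6946%


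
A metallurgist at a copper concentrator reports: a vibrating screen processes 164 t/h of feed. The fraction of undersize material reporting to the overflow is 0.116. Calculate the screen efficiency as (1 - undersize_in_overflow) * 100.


Screen efficiency = (1 - fraction of undersize in overflow) * 100
= (1 - 0.116) * 100
= 0.884 * 100
= 88.4%

88.4%


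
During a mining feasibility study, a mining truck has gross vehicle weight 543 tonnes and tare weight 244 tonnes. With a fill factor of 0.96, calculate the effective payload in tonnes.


287.04 tonnes

Maximum payload = gross - tare
= 543 - 244 = 299 tonnes
Effective payload = max payload * fill factor
= 299 * 0.96
= 287.04 tonnes


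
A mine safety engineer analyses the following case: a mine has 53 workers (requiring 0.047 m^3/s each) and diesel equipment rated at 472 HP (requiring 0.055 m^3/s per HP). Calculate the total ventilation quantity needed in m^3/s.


Airflow for workers:
Q_people = 53 * 0.047 = 2.491 m^3/s
Airflow for diesel equipment:
Q_diesel = 472 * 0.055 = 25.96 m^3/s
Total ventilation:
Q_total = 2.491 + 25.96
= 28.451 m^3/s

28.451 m^3/s


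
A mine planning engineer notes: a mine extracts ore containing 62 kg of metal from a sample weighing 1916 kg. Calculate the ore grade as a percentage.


3.2359%

Ore grade = (metal mass / ore mass) * 100
= (62 / 1916) * 100
= 0.03235908142 * 100
= 3.2359%


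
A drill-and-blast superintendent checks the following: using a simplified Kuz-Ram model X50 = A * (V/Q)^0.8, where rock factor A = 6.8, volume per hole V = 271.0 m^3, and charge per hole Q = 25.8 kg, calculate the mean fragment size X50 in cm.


44.6261 cm

Compute V/Q:
V/Q = 271.0 / 25.8 = 10.50387597
Raise to the power 0.8:
(V/Q)^0.8 = 10.50387597^0.8 = 6.562656421
Multiply by A:
X50 = 6.8 * 6.562656421
= 44.6261 cm


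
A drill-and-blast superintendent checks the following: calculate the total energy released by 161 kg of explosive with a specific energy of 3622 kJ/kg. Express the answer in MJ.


583.142 MJ

Energy = mass * specific_energy / 1000
= 161 * 3622 / 1000
= 583142 / 1000
= 583.142 MJ


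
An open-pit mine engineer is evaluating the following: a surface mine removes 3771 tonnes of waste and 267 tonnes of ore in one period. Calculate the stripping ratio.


Stripping ratio = waste tonnage / ore tonnage
= 3771 / 267
= 14.1236

14.1236


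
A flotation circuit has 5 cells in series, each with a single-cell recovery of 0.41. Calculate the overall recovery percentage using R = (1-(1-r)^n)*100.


Complement of single-cell recovery:
1 - r = 1 - 0.41 = 0.59
Raise to power n:
(1 - r)^5 = 0.59^5 = 0.0714924299
Overall recovery:
R = (1 - 0.0714924299) * 100
= 92.8508%

92.8508%


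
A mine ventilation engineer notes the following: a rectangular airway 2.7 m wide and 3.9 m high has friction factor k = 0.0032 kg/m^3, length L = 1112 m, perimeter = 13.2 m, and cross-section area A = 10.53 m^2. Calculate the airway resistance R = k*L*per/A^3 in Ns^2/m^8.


0.0402 Ns^2/m^8

Compute the numerator:
k * L * per = 0.0032 * 1112 * 13.2
= 46.97088
Compute the denominator:
A^3 = 10.53^3 = 1167.575877
Resistance:
R = 46.97088 / 1167.575877
= 0.0402 Ns^2/m^8


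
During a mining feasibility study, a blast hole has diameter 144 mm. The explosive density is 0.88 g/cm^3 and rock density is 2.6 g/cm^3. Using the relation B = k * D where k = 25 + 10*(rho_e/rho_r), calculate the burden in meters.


First, compute k:
rho_e / rho_r = 0.88 / 2.6 = 0.3384615385
k = 25 + 10 * 0.3384615385 = 28.38461538
Then, compute burden:
B = k * D / 1000 = 28.38461538 * 144 / 1000
= 4087.384615 / 1000
= 4.0874 m

4.0874 m


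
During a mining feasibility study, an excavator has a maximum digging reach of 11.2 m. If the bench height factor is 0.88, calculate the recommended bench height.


Bench height = reach * factor
= 11.2 * 0.88
= 9.856 m

9.856 m


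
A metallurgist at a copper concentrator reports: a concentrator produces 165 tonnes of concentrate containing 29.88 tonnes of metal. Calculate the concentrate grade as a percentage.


18.1091%

Grade = (metal in concentrate / concentrate mass) * 100
= (29.88 / 165) * 100
= 0.1810909091 * 100
= 18.1091%


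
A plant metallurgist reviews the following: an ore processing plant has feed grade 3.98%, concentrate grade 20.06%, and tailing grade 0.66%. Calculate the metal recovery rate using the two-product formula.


Using the two-product formula:
R = 100 * c * (f - t) / (f * (c - t))
Numerator = 100 * 20.06 * (3.98 - 0.66)
= 100 * 20.06 * 3.32
= 6659.92
Denominator = 3.98 * (20.06 - 0.66)
= 3.98 * 19.4
= 77.212
R = 6659.92 / 77.212
= 86.255%

86.255%


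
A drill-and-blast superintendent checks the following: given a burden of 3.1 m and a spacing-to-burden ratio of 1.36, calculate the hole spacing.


4.216 m

Spacing = burden * ratio
= 3.1 * 1.36
= 4.216 m


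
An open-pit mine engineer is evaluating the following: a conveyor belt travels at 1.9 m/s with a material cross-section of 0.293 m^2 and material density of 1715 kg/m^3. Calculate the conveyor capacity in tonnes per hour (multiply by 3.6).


3437.0658 t/h

Volumetric flow = speed * area
= 1.9 * 0.293 = 0.5567 m^3/s
Mass flow = volumetric * density
= 0.5567 * 1715 = 954.7405 kg/s
Convert to t/h: multiply by 3.6
Capacity = 954.7405 * 3.6
= 3437.0658 t/h


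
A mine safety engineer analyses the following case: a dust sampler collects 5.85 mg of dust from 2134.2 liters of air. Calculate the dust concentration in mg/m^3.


2.7411 mg/m^3

Convert liters to m^3: 1 m^3 = 1000 L
Concentration = mass / volume * 1000
= 5.85 / 2134.2 * 1000
= 0.002741073939 * 1000
= 2.7411 mg/m^3


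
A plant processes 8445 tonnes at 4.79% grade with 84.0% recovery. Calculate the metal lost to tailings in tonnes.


Total metal in feed:
= 8445 * 4.79 / 100 = 404.5155 tonnes
Metal recovered:
= 404.5155 * 84.0 / 100 = 339.79302 tonnes
Metal lost to tailings:
= 404.5155 - 339.79302
= 64.7225 tonnes

64.7225 tonnes


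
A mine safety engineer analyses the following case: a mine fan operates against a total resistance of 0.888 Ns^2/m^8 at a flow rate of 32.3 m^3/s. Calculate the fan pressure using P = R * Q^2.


Compute Q^2:
Q^2 = 32.3^2 = 1043.29
Compute pressure:
P = R * Q^2 = 0.888 * 1043.29
= 926.4415 Pa

926.4415 Pa
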